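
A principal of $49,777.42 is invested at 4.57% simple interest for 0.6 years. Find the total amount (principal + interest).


Total amount formula: A = P(1 + rt) = P + P·r·t
Interest: I = P × r × t = $49,777.42 × 0.0457 × 0.6 = $1,364.90
A = P + I = $49,777.42 + $1,364.90 = $51,142.32

A = P + I = P(1 + rt) = $51,142.32


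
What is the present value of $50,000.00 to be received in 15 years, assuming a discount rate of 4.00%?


Present value formula: PV = FV / (1 + r)^t
PV = $50,000.00 / (1 + 0.04)^15
PV = $50,000.00 / 1.8009435
PV = $27,763.23

PV = FV / (1 + r)^t = $27,763.23


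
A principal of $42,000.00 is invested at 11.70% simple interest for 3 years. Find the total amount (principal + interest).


Total amount formula: A = P(1 + rt) = P + P·r·t
Interest: I = P × r × t = $42,000.00 × 0.117 × 3 = $14,742.00
A = P + I = $42,000.00 + $14,742.00 = $56,742.00

A = P + I = P(1 + rt) = $56,742.00


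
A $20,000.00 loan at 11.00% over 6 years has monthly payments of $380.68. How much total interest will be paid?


Total paid over the life of the loan = PMT × n.
Total paid = $380.68 × 72 = $27,408.96
Total interest = total paid − principal = $27,408.96 − $20,000.00 = $7,408.96

Total interest = (PMT × n) - PV = $7,408.96


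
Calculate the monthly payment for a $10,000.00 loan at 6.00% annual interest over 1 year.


Loan payment formula: PMT = PV × r / (1 − (1 + r)^(−n))
Monthly rate r = 0.06/12 = 0.005, n = 12 months
Denominator: 1 − (1 + 0.06/12)^(−12) = 0.058095
PMT = $10,000.00 × (0.06/12) / 0.058095
PMT = $860.66 per month

PMT = PV × r / (1-(1+r)^(-n)) = $860.66/month


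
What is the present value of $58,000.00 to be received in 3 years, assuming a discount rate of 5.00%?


Present value formula: PV = FV / (1 + r)^t
PV = $58,000.00 / (1 + 0.05)^3
PV = $58,000.00 / 1.157625
PV = $50,102.58

PV = FV / (1 + r)^t = $50,102.58


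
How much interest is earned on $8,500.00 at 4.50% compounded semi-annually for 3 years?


Compound interest earned = final amount − principal.
A = P(1 + r/n)^(nt) = $8,500.00 × (1 + 0.045/2)^(2 × 3) = $9,714.02
Interest = A − P = $9,714.02 − $8,500.00 = $1,214.02

Interest = A - P = $1,214.02


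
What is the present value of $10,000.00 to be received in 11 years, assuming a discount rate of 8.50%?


Present value formula: PV = FV / (1 + r)^t
PV = $10,000.00 / (1 + 0.085)^11
PV = $10,000.00 / 2.453167
PV = $4,076.36

PV = FV / (1 + r)^t = $4,076.36


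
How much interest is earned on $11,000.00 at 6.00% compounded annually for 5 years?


Compound interest earned = final amount − principal.
A = P(1 + r/n)^(nt) = $11,000.00 × (1 + 0.06/1)^(1 × 5) = $14,720.48
Interest = A − P = $14,720.48 − $11,000.00 = $3,720.48

Interest = A - P = $3,720.48


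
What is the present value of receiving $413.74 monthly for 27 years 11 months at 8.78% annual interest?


Present value of an ordinary annuity: PV = PMT × (1 − (1 + r)^(−n)) / r
Monthly rate r = 0.0878/12 ≈ 0.00731667, n = 335
PV = $413.74 × (1 − (1 + 0.0878/12)^(−335)) / (0.0878/12)
PV = $413.74 × 124.787318
PV = $51,629.50

PV = PMT × (1-(1+r)^(-n))/r = $51,629.50


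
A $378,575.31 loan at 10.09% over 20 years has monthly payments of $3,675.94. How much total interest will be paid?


Total paid over the life of the loan = PMT × n.
Total paid = $3,675.94 × 240 = $882,225.60
Total interest = total paid − principal = $882,225.60 − $378,575.31 = $503,650.29

Total interest = (PMT × n) - PV = $503,650.29


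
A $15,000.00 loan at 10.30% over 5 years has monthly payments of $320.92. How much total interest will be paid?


Total paid over the life of the loan = PMT × n.
Total paid = $320.92 × 60 = $19,255.20
Total interest = total paid − principal = $19,255.20 − $15,000.00 = $4,255.20

Total interest = (PMT × n) - PV = $4,255.20


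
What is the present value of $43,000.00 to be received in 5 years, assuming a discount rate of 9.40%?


Present value formula: PV = FV / (1 + r)^t
PV = $43,000.00 / (1 + 0.094)^5
PV = $43,000.00 / 1.5670636
PV = $27,439.86

PV = FV / (1 + r)^t = $27,439.86


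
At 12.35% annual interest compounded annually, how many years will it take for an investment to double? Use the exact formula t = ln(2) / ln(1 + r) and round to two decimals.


Doubling condition: (1 + r)^t = 2
Take ln of both sides: t × ln(1 + r) = ln(2)
t = ln(2) / ln(1 + r)
t = 0.693147 / 0.116449
t = 5.95

t = ln(2) / ln(1 + r) = 5.95 years


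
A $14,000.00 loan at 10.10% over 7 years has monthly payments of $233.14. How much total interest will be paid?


Total paid over the life of the loan = PMT × n.
Total paid = $233.14 × 84 = $19,583.76
Total interest = total paid − principal = $19,583.76 − $14,000.00 = $5,583.76

Total interest = (PMT × n) - PV = $5,583.76


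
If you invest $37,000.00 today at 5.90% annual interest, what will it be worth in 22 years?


Future value formula: FV = PV × (1 + r)^t
FV = $37,000.00 × (1 + 0.059)^22
FV = $37,000.00 × 3.5294832
FV = $130,590.88

FV = PV × (1 + r)^t = $130,590.88


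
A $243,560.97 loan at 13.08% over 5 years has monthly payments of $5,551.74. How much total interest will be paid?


Total paid over the life of the loan = PMT × n.
Total paid = $5,551.74 × 60 = $333,104.40
Total interest = total paid − principal = $333,104.40 − $243,560.97 = $89,543.43

Total interest = (PMT × n) - PV = $89,543.43


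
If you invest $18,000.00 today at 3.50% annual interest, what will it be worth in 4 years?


Future value formula: FV = PV × (1 + r)^t
FV = $18,000.00 × (1 + 0.035)^4
FV = $18,000.00 × 1.147523
FV = $20,655.41

FV = PV × (1 + r)^t = $20,655.41


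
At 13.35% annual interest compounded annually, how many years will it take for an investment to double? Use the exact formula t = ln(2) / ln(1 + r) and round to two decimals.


Doubling condition: (1 + r)^t = 2
Take ln of both sides: t × ln(1 + r) = ln(2)
t = ln(2) / ln(1 + r)
t = 0.693147 / 0.125310
t = 5.53

t = ln(2) / ln(1 + r) = 5.53 years


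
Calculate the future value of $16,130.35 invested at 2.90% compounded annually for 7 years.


Compound interest formula: A = P(1 + r/n)^(nt)
A = $16,130.35 × (1 + 0.029/1)^(1 × 7)
Growth factor: (1 + 0.029/1)^7 = 1.2215398
A = $16,130.35 × 1.2215398
A = $19,703.86

A = P(1 + r/n)^(nt) = $19,703.86


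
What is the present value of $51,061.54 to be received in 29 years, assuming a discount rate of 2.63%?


Present value formula: PV = FV / (1 + r)^t
PV = $51,061.54 / (1 + 0.0263)^29
PV = $51,061.54 / 2.123027
PV = $24,051.29

PV = FV / (1 + r)^t = $24,051.29


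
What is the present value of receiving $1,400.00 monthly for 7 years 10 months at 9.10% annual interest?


Present value of an ordinary annuity: PV = PMT × (1 − (1 + r)^(−n)) / r
Monthly rate r = 0.091/12 ≈ 0.00758333, n = 94
PV = $1,400.00 × (1 − (1 + 0.091/12)^(−94)) / (0.091/12)
PV = $1,400.00 × 67.045271
PV = $93,863.38

PV = PMT × (1-(1+r)^(-n))/r = $93,863.38


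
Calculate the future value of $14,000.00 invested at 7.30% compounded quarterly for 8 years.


Compound interest formula: A = P(1 + r/n)^(nt)
A = $14,000.00 × (1 + 0.073/4)^(4 × 8)
Growth factor: (1 + 0.073/4)^32 = 1.7837805
A = $14,000.00 × 1.7837805
A = $24,972.93

A = P(1 + r/n)^(nt) = $24,972.93


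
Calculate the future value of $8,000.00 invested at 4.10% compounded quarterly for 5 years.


Compound interest formula: A = P(1 + r/n)^(nt)
A = $8,000.00 × (1 + 0.041/4)^(4 × 5)
Growth factor: (1 + 0.041/4)^20 = 1.226245
A = $8,000.00 × 1.226245
A = $9,809.96

A = P(1 + r/n)^(nt) = $9,809.96


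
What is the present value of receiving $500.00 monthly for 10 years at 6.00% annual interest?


Present value of an ordinary annuity: PV = PMT × (1 − (1 + r)^(−n)) / r
Monthly rate r = 0.06/12 = 0.005, n = 120
PV = $500.00 × (1 − (1 + 0.06/12)^(−120)) / (0.06/12)
PV = $500.00 × 90.073453
PV = $45,036.73

PV = PMT × (1-(1+r)^(-n))/r = $45,036.73


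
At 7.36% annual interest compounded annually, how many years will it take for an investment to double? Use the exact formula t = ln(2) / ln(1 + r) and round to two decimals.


Doubling condition: (1 + r)^t = 2
Take ln of both sides: t × ln(1 + r) = ln(2)
t = ln(2) / ln(1 + r)
t = 0.693147 / 0.071017
t = 9.76

t = ln(2) / ln(1 + r) = 9.76 years


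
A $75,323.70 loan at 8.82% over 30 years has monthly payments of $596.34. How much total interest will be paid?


Total paid over the life of the loan = PMT × n.
Total paid = $596.34 × 360 = $214,682.40
Total interest = total paid − principal = $214,682.40 − $75,323.70 = $139,358.70

Total interest = (PMT × n) - PV = $139,358.70


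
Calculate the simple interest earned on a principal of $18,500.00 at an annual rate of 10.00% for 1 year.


Simple interest formula: I = P × r × t
I = $18,500.00 × 0.1 × 1
I = $1,850.00

I = P × r × t = $1,850.00


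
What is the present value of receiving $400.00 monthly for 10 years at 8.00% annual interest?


Present value of an ordinary annuity: PV = PMT × (1 − (1 + r)^(−n)) / r
Monthly rate r = 0.08/12 ≈ 0.00666667, n = 120
PV = $400.00 × (1 − (1 + 0.08/12)^(−120)) / (0.08/12)
PV = $400.00 × 82.421481
PV = $32,968.59

PV = PMT × (1-(1+r)^(-n))/r = $32,968.59


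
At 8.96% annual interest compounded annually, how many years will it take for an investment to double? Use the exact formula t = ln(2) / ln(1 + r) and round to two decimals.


Doubling condition: (1 + r)^t = 2
Take ln of both sides: t × ln(1 + r) = ln(2)
t = ln(2) / ln(1 + r)
t = 0.693147 / 0.085811
t = 8.08

t = ln(2) / ln(1 + r) = 8.08 years


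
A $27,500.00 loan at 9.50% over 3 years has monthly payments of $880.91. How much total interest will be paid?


Total paid over the life of the loan = PMT × n.
Total paid = $880.91 × 36 = $31,712.76
Total interest = total paid − principal = $31,712.76 − $27,500.00 = $4,212.76

Total interest = (PMT × n) - PV = $4,212.76


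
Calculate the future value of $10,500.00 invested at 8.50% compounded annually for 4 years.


Compound interest formula: A = P(1 + r/n)^(nt)
A = $10,500.00 × (1 + 0.085/1)^(1 × 4)
Growth factor: (1 + 0.085/1)^4 = 1.385859
A = $10,500.00 × 1.385859
A = $14,551.52

A = P(1 + r/n)^(nt) = $14,551.52


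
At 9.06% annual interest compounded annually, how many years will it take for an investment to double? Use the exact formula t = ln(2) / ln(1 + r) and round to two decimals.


Doubling condition: (1 + r)^t = 2
Take ln of both sides: t × ln(1 + r) = ln(2)
t = ln(2) / ln(1 + r)
t = 0.693147 / 0.086728
t = 7.99

t = ln(2) / ln(1 + r) = 7.99 years


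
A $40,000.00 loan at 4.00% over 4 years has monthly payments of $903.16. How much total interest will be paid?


Total paid over the life of the loan = PMT × n.
Total paid = $903.16 × 48 = $43,351.68
Total interest = total paid − principal = $43,351.68 − $40,000.00 = $3,351.68

Total interest = (PMT × n) - PV = $3,351.68


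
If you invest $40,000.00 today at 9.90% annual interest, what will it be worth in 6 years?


Future value formula: FV = PV × (1 + r)^t
FV = $40,000.00 × (1 + 0.099)^6
FV = $40,000.00 × 1.76191987
FV = $70,476.79

FV = PV × (1 + r)^t = $70,476.79


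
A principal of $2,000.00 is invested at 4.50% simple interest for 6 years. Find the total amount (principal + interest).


Total amount formula: A = P(1 + rt) = P + P·r·t
Interest: I = P × r × t = $2,000.00 × 0.045 × 6 = $540.00
A = P + I = $2,000.00 + $540.00 = $2,540.00

A = P + I = P(1 + rt) = $2,540.00


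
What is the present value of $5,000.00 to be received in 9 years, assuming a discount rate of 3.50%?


Present value formula: PV = FV / (1 + r)^t
PV = $5,000.00 / (1 + 0.035)^9
PV = $5,000.00 / 1.3628974
PV = $3,668.65

PV = FV / (1 + r)^t = $3,668.65


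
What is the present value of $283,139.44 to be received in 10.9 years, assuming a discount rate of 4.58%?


Present value formula: PV = FV / (1 + r)^t
PV = $283,139.44 / (1 + 0.0458)^10.9
PV = $283,139.44 / 1.6292591
PV = $173,784.17

PV = FV / (1 + r)^t = $173,784.17


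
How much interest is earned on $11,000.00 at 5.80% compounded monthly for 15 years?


Compound interest earned = final amount − principal.
A = P(1 + r/n)^(nt) = $11,000.00 × (1 + 0.058/12)^(12 × 15) = $26,201.05
Interest = A − P = $26,201.05 − $11,000.00 = $15,201.05

Interest = A - P = $15,201.05


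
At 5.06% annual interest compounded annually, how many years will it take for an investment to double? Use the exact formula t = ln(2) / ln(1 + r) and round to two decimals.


Doubling condition: (1 + r)^t = 2
Take ln of both sides: t × ln(1 + r) = ln(2)
t = ln(2) / ln(1 + r)
t = 0.693147 / 0.049361
t = 14.04

t = ln(2) / ln(1 + r) = 14.04 years


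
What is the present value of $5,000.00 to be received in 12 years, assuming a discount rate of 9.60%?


Present value formula: PV = FV / (1 + r)^t
PV = $5,000.00 / (1 + 0.096)^12
PV = $5,000.00 / 3.004185
PV = $1,664.34

PV = FV / (1 + r)^t = $1,664.34


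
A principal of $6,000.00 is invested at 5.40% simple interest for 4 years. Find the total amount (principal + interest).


Total amount formula: A = P(1 + rt) = P + P·r·t
Interest: I = P × r × t = $6,000.00 × 0.054 × 4 = $1,296.00
A = P + I = $6,000.00 + $1,296.00 = $7,296.00

A = P + I = P(1 + rt) = $7,296.00


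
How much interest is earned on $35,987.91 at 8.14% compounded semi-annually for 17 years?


Compound interest earned = final amount − principal.
A = P(1 + r/n)^(nt) = $35,987.91 × (1 + 0.0814/2)^(2 × 17) = $139,709.35
Interest = A − P = $139,709.35 − $35,987.91 = $103,721.44

Interest = A - P = $103,721.44


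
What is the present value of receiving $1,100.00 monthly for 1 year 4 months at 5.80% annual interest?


Present value of an ordinary annuity: PV = PMT × (1 − (1 + r)^(−n)) / r
Monthly rate r = 0.058/12 ≈ 0.00483333, n = 16
PV = $1,100.00 × (1 − (1 + 0.058/12)^(−16)) / (0.058/12)
PV = $1,100.00 × 15.361300
PV = $16,897.43

PV = PMT × (1-(1+r)^(-n))/r = $16,897.43


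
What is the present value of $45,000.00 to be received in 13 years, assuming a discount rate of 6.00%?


Present value formula: PV = FV / (1 + r)^t
PV = $45,000.00 / (1 + 0.06)^13
PV = $45,000.00 / 2.132928
PV = $21,097.76

PV = FV / (1 + r)^t = $21,097.76


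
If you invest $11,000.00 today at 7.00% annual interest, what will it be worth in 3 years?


Future value formula: FV = PV × (1 + r)^t
FV = $11,000.00 × (1 + 0.07)^3
FV = $11,000.00 × 1.225043
FV = $13,475.47

FV = PV × (1 + r)^t = $13,475.47


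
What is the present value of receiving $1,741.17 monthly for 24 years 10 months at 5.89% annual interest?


Present value of an ordinary annuity: PV = PMT × (1 − (1 + r)^(−n)) / r
Monthly rate r = 0.0589/12 ≈ 0.00490833, n = 298
PV = $1,741.17 × (1 − (1 + 0.0589/12)^(−298)) / (0.0589/12)
PV = $1,741.17 × 156.378105
PV = $272,280.87

PV = PMT × (1-(1+r)^(-n))/r = $272,280.87


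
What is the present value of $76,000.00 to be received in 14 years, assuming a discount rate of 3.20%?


Present value formula: PV = FV / (1 + r)^t
PV = $76,000.00 / (1 + 0.032)^14
PV = $76,000.00 / 1.5542317
PV = $48,898.76

PV = FV / (1 + r)^t = $48,898.76


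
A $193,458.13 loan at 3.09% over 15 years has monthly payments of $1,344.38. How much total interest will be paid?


Total paid over the life of the loan = PMT × n.
Total paid = $1,344.38 × 180 = $241,988.40
Total interest = total paid − principal = $241,988.40 − $193,458.13 = $48,530.27

Total interest = (PMT × n) - PV = $48,530.27


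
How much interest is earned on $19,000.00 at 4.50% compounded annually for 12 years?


Compound interest earned = final amount − principal.
A = P(1 + r/n)^(nt) = $19,000.00 × (1 + 0.045/1)^(1 × 12) = $32,221.75
Interest = A − P = $32,221.75 − $19,000.00 = $13,221.75

Interest = A - P = $13,221.75


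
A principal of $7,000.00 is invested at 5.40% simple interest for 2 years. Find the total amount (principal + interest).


Total amount formula: A = P(1 + rt) = P + P·r·t
Interest: I = P × r × t = $7,000.00 × 0.054 × 2 = $756.00
A = P + I = $7,000.00 + $756.00 = $7,756.00

A = P + I = P(1 + rt) = $7,756.00


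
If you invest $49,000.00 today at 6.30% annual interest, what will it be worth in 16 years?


Future value formula: FV = PV × (1 + r)^t
FV = $49,000.00 × (1 + 0.063)^16
FV = $49,000.00 × 2.6578608
FV = $130,235.18

FV = PV × (1 + r)^t = $130,235.18


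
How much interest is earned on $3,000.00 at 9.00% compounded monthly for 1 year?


Compound interest earned = final amount − principal.
A = P(1 + r/n)^(nt) = $3,000.00 × (1 + 0.09/12)^(12 × 1) = $3,281.42
Interest = A − P = $3,281.42 − $3,000.00 = $281.42

Interest = A - P = $281.42


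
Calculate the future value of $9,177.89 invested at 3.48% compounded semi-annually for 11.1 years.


Compound interest formula: A = P(1 + r/n)^(nt)
A = $9,177.89 × (1 + 0.0348/2)^(2 × 11.1)
Growth factor: (1 + 0.0348/2)^22.2 = 1.466616
A = $9,177.89 × 1.466616
A = $13,460.44

A = P(1 + r/n)^(nt) = $13,460.44


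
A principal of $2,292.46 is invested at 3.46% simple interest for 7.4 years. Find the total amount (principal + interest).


Total amount formula: A = P(1 + rt) = P + P·r·t
Interest: I = P × r × t = $2,292.46 × 0.0346 × 7.4 = $586.96
A = P + I = $2,292.46 + $586.96 = $2,879.42

A = P + I = P(1 + rt) = $2,879.42


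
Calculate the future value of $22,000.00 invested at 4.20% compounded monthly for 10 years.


Compound interest formula: A = P(1 + r/n)^(nt)
A = $22,000.00 × (1 + 0.042/12)^(12 × 10)
Growth factor: (1 + 0.042/12)^120 = 1.520846
A = $22,000.00 × 1.520846
A = $33,458.61

A = P(1 + r/n)^(nt) = $33,458.61


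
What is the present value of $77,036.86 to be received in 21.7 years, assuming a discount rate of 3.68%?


Present value formula: PV = FV / (1 + r)^t
PV = $77,036.86 / (1 + 0.0368)^21.7
PV = $77,036.86 / 2.190692
PV = $35,165.54

PV = FV / (1 + r)^t = $35,165.54


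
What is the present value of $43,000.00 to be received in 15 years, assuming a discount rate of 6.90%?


Present value formula: PV = FV / (1 + r)^t
PV = $43,000.00 / (1 + 0.069)^15
PV = $43,000.00 / 2.720606
PV = $15,805.30

PV = FV / (1 + r)^t = $15,805.30


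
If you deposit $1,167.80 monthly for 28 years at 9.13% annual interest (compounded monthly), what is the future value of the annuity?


Future value of an ordinary annuity: FV = PMT × ((1 + r)^n − 1) / r
Monthly rate r = 0.0913/12 ≈ 0.00760833, n = 336
FV = $1,167.80 × ((1 + 0.0913/12)^336 − 1) / (0.0913/12)
FV = $1,167.80 × 1546.359342
FV = $1,805,838.44

FV = PMT × ((1+r)^n - 1)/r = $1,805,838.44


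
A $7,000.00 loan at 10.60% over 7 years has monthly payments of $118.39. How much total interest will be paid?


Total paid over the life of the loan = PMT × n.
Total paid = $118.39 × 84 = $9,944.76
Total interest = total paid − principal = $9,944.76 − $7,000.00 = $2,944.76

Total interest = (PMT × n) - PV = $2,944.76


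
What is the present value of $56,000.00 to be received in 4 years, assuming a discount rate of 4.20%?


Present value formula: PV = FV / (1 + r)^t
PV = $56,000.00 / (1 + 0.042)^4
PV = $56,000.00 / 1.1788835
PV = $47,502.57

PV = FV / (1 + r)^t = $47,502.57


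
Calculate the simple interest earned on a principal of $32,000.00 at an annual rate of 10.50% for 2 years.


Simple interest formula: I = P × r × t
I = $32,000.00 × 0.105 × 2
I = $6,720.00

I = P × r × t = $6,720.00


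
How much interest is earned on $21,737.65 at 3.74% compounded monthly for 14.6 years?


Compound interest earned = final amount − principal.
A = P(1 + r/n)^(nt) = $21,737.65 × (1 + 0.0374/12)^(12 × 14.6) = $37,496.09
Interest = A − P = $37,496.09 − $21,737.65 = $15,758.44

Interest = A - P = $15,758.44


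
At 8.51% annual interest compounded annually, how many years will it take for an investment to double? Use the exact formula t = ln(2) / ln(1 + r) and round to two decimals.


Doubling condition: (1 + r)^t = 2
Take ln of both sides: t × ln(1 + r) = ln(2)
t = ln(2) / ln(1 + r)
t = 0.693147 / 0.081672
t = 8.49

t = ln(2) / ln(1 + r) = 8.49 years


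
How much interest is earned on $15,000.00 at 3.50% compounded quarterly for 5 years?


Compound interest earned = final amount − principal.
A = P(1 + r/n)^(nt) = $15,000.00 × (1 + 0.035/4)^(4 × 5) = $17,855.10
Interest = A − P = $17,855.10 − $15,000.00 = $2,855.10

Interest = A - P = $2,855.10


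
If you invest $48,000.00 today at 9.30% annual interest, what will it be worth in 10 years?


Future value formula: FV = PV × (1 + r)^t
FV = $48,000.00 × (1 + 0.093)^10
FV = $48,000.00 × 2.4333334
FV = $116,800.00

FV = PV × (1 + r)^t = $116,800.00


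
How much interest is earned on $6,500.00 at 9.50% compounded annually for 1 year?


Compound interest earned = final amount − principal.
A = P(1 + r/n)^(nt) = $6,500.00 × (1 + 0.095/1)^(1 × 1) = $7,117.50
Interest = A − P = $7,117.50 − $6,500.00 = $617.50

Interest = A - P = $617.50


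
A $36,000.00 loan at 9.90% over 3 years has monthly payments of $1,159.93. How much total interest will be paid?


Total paid over the life of the loan = PMT × n.
Total paid = $1,159.93 × 36 = $41,757.48
Total interest = total paid − principal = $41,757.48 − $36,000.00 = $5,757.48

Total interest = (PMT × n) - PV = $5,757.48


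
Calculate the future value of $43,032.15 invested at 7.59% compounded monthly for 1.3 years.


Compound interest formula: A = P(1 + r/n)^(nt)
A = $43,032.15 × (1 + 0.0759/12)^(12 × 1.3)
Growth factor: (1 + 0.0759/12)^15.6 = 1.103359
A = $43,032.15 × 1.103359
A = $47,479.91

A = P(1 + r/n)^(nt) = $47,479.91


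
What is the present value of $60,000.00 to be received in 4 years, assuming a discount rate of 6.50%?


Present value formula: PV = FV / (1 + r)^t
PV = $60,000.00 / (1 + 0.065)^4
PV = $60,000.00 / 1.28646635
PV = $46,639.39

PV = FV / (1 + r)^t = $46,639.39


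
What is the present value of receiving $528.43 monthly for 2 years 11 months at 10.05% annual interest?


Present value of an ordinary annuity: PV = PMT × (1 − (1 + r)^(−n)) / r
Monthly rate r = 0.1005/12 = 0.008375, n = 35
PV = $528.43 × (1 − (1 + 0.1005/12)^(−35)) / (0.1005/12)
PV = $528.43 × 30.228064
PV = $15,973.42

PV = PMT × (1-(1+r)^(-n))/r = $15,973.42


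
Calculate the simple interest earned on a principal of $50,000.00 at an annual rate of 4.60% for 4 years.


Simple interest formula: I = P × r × t
I = $50,000.00 × 0.046 × 4
I = $9,200.00

I = P × r × t = $9,200.00


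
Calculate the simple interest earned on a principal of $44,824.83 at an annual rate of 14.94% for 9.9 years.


Simple interest formula: I = P × r × t
I = $44,824.83 × 0.1494 × 9.9
I = $66,298.61

I = P × r × t = $66,298.61


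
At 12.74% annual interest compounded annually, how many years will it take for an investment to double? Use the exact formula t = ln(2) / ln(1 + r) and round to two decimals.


Doubling condition: (1 + r)^t = 2
Take ln of both sides: t × ln(1 + r) = ln(2)
t = ln(2) / ln(1 + r)
t = 0.693147 / 0.119914
t = 5.78

t = ln(2) / ln(1 + r) = 5.78 years


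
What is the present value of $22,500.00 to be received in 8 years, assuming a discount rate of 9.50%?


Present value formula: PV = FV / (1 + r)^t
PV = $22,500.00 / (1 + 0.095)^8
PV = $22,500.00 / 2.066869
PV = $10,886.03

PV = FV / (1 + r)^t = $10,886.03


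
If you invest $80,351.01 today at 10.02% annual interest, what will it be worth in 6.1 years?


Future value formula: FV = PV × (1 + r)^t
FV = $80,351.01 × (1 + 0.1002)^6.1
FV = $80,351.01 × 1.790511
FV = $143,869.37

FV = PV × (1 + r)^t = $143,869.37


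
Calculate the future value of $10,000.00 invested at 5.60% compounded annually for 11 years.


Compound interest formula: A = P(1 + r/n)^(nt)
A = $10,000.00 × (1 + 0.056/1)^(1 × 11)
Growth factor: (1 + 0.056/1)^11 = 1.820971
A = $10,000.00 × 1.820971
A = $18,209.71

A = P(1 + r/n)^(nt) = $18,209.71


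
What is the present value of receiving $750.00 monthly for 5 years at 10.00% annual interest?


Present value of an ordinary annuity: PV = PMT × (1 − (1 + r)^(−n)) / r
Monthly rate r = 0.1/12 ≈ 0.00833333, n = 60
PV = $750.00 × (1 − (1 + 0.1/12)^(−60)) / (0.1/12)
PV = $750.00 × 47.065369
PV = $35,299.03

PV = PMT × (1-(1+r)^(-n))/r = $35,299.03


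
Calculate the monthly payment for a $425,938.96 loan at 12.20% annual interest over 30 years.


Loan payment formula: PMT = PV × r / (1 − (1 + r)^(−n))
Monthly rate r = 0.122/12 ≈ 0.01016667, n = 360 months
Denominator: 1 − (1 + 0.122/12)^(−360) = 0.973788
PMT = $425,938.96 × (0.122/12) / 0.973788
PMT = $4,446.94 per month

PMT = PV × r / (1-(1+r)^(-n)) = $4,446.94/month


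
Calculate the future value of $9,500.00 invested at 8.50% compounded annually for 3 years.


Compound interest formula: A = P(1 + r/n)^(nt)
A = $9,500.00 × (1 + 0.085/1)^(1 × 3)
Growth factor: (1 + 0.085/1)^3 = 1.277289
A = $9,500.00 × 1.277289
A = $12,134.25

A = P(1 + r/n)^(nt) = $12,134.25


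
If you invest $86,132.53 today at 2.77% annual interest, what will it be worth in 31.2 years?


Future value formula: FV = PV × (1 + r)^t
FV = $86,132.53 × (1 + 0.0277)^31.2
FV = $86,132.53 × 2.3454724
FV = $202,021.47

FV = PV × (1 + r)^t = $202,021.47


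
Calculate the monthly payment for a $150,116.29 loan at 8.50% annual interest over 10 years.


Loan payment formula: PMT = PV × r / (1 − (1 + r)^(−n))
Monthly rate r = 0.085/12 ≈ 0.00708333, n = 120 months
Denominator: 1 − (1 + 0.085/12)^(−120) = 0.571302
PMT = $150,116.29 × (0.085/12) / 0.571302
PMT = $1,861.23 per month

PMT = PV × r / (1-(1+r)^(-n)) = $1,861.23/month


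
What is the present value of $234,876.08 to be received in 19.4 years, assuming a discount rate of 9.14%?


Present value formula: PV = FV / (1 + r)^t
PV = $234,876.08 / (1 + 0.0914)^19.4
PV = $234,876.08 / 5.456179
PV = $43,047.72

PV = FV / (1 + r)^t = $43,047.72


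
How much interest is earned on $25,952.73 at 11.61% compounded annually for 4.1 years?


Compound interest earned = final amount − principal.
A = P(1 + r/n)^(nt) = $25,952.73 × (1 + 0.1161/1)^(1 × 4.1) = $40,716.06
Interest = A − P = $40,716.06 − $25,952.73 = $14,763.33

Interest = A - P = $14,763.33


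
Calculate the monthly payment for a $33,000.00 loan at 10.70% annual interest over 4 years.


Loan payment formula: PMT = PV × r / (1 − (1 + r)^(−n))
Monthly rate r = 0.107/12 ≈ 0.00891667, n = 48 months
Denominator: 1 − (1 + 0.107/12)^(−48) = 0.346951
PMT = $33,000.00 × (0.107/12) / 0.346951
PMT = $848.10 per month

PMT = PV × r / (1-(1+r)^(-n)) = $848.10/month


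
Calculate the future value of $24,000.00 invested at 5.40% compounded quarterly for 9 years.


Compound interest formula: A = P(1 + r/n)^(nt)
A = $24,000.00 × (1 + 0.054/4)^(4 × 9)
Growth factor: (1 + 0.054/4)^36 = 1.6205227
A = $24,000.00 × 1.6205227
A = $38,892.54

A = P(1 + r/n)^(nt) = $38,892.54


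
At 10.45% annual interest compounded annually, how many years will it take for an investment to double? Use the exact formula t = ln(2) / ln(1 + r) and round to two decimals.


Doubling condition: (1 + r)^t = 2
Take ln of both sides: t × ln(1 + r) = ln(2)
t = ln(2) / ln(1 + r)
t = 0.693147 / 0.099393
t = 6.97

t = ln(2) / ln(1 + r) = 6.97 years


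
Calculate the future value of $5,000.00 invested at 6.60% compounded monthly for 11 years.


Compound interest formula: A = P(1 + r/n)^(nt)
A = $5,000.00 × (1 + 0.066/12)^(12 × 11)
Growth factor: (1 + 0.066/12)^132 = 2.062690
A = $5,000.00 × 2.062690
A = $10,313.45

A = P(1 + r/n)^(nt) = $10,313.45


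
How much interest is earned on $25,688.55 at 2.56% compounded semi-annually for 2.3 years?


Compound interest earned = final amount − principal.
A = P(1 + r/n)^(nt) = $25,688.55 × (1 + 0.0256/2)^(2 × 2.3) = $27,236.33
Interest = A − P = $27,236.33 − $25,688.55 = $1,547.78

Interest = A - P = $1,547.78


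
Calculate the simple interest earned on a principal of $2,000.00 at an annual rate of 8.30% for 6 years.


Simple interest formula: I = P × r × t
I = $2,000.00 × 0.083 × 6
I = $996.00

I = P × r × t = $996.00


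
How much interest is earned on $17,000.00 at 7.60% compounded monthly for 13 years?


Compound interest earned = final amount − principal.
A = P(1 + r/n)^(nt) = $17,000.00 × (1 + 0.076/12)^(12 × 13) = $45,517.54
Interest = A − P = $45,517.54 − $17,000.00 = $28,517.54

Interest = A - P = $28,517.54


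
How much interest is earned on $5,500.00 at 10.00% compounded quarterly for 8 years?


Compound interest earned = final amount − principal.
A = P(1 + r/n)^(nt) = $5,500.00 × (1 + 0.1/4)^(4 × 8) = $12,120.66
Interest = A − P = $12,120.66 − $5,500.00 = $6,620.66

Interest = A - P = $6,620.66


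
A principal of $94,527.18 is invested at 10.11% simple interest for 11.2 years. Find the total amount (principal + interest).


Total amount formula: A = P(1 + rt) = P + P·r·t
Interest: I = P × r × t = $94,527.18 × 0.1011 × 11.2 = $107,035.02
A = P + I = $94,527.18 + $107,035.02 = $201,562.20

A = P + I = P(1 + rt) = $201,562.20


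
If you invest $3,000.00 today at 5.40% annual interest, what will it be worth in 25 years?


Future value formula: FV = PV × (1 + r)^t
FV = $3,000.00 × (1 + 0.054)^25
FV = $3,000.00 × 3.724048
FV = $11,172.14

FV = PV × (1 + r)^t = $11,172.14


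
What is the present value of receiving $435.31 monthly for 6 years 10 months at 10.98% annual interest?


Present value of an ordinary annuity: PV = PMT × (1 − (1 + r)^(−n)) / r
Monthly rate r = 0.1098/12 = 0.00915, n = 82
PV = $435.31 × (1 − (1 + 0.1098/12)^(−82)) / (0.1098/12)
PV = $435.31 × 57.503960
PV = $25,032.05

PV = PMT × (1-(1+r)^(-n))/r = $25,032.05


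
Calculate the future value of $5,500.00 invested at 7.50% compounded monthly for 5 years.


Compound interest formula: A = P(1 + r/n)^(nt)
A = $5,500.00 × (1 + 0.075/12)^(12 × 5)
Growth factor: (1 + 0.075/12)^60 = 1.453294
A = $5,500.00 × 1.453294
A = $7,993.12

A = P(1 + r/n)^(nt) = $7,993.12


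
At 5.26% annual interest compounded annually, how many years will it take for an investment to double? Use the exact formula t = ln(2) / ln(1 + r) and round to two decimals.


Doubling condition: (1 + r)^t = 2
Take ln of both sides: t × ln(1 + r) = ln(2)
t = ln(2) / ln(1 + r)
t = 0.693147 / 0.051263
t = 13.52

t = ln(2) / ln(1 + r) = 13.52 years


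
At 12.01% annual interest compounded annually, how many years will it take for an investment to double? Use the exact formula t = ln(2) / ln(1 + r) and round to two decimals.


Doubling condition: (1 + r)^t = 2
Take ln of both sides: t × ln(1 + r) = ln(2)
t = ln(2) / ln(1 + r)
t = 0.693147 / 0.113418
t = 6.11

t = ln(2) / ln(1 + r) = 6.11 years


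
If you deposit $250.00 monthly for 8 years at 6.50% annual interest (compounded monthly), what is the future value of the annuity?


Future value of an ordinary annuity: FV = PMT × ((1 + r)^n − 1) / r
Monthly rate r = 0.065/12 ≈ 0.00541667, n = 96
FV = $250.00 × ((1 + 0.065/12)^96 − 1) / (0.065/12)
FV = $250.00 × 125.477348
FV = $31,369.34

FV = PMT × ((1+r)^n - 1)/r = $31,369.34


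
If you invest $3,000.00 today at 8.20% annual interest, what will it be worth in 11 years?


Future value formula: FV = PV × (1 + r)^t
FV = $3,000.00 × (1 + 0.082)^11
FV = $3,000.00 × 2.379578
FV = $7,138.73

FV = PV × (1 + r)^t = $7,138.73


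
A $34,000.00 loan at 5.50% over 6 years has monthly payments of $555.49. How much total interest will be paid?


Total paid over the life of the loan = PMT × n.
Total paid = $555.49 × 72 = $39,995.28
Total interest = total paid − principal = $39,995.28 − $34,000.00 = $5,995.28

Total interest = (PMT × n) - PV = $5,995.28


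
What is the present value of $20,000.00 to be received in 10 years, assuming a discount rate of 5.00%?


Present value formula: PV = FV / (1 + r)^t
PV = $20,000.00 / (1 + 0.05)^10
PV = $20,000.00 / 1.6288946
PV = $12,278.27

PV = FV / (1 + r)^t = $12,278.27


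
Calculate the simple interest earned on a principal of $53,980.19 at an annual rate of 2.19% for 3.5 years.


Simple interest formula: I = P × r × t
I = $53,980.19 × 0.0219 × 3.5
I = $4,137.58

I = P × r × t = $4,137.58


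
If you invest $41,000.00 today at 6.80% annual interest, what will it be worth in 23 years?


Future value formula: FV = PV × (1 + r)^t
FV = $41,000.00 × (1 + 0.068)^23
FV = $41,000.00 × 4.5408673
FV = $186,175.56

FV = PV × (1 + r)^t = $186,175.56


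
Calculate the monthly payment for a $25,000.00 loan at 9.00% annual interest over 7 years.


Loan payment formula: PMT = PV × r / (1 − (1 + r)^(−n))
Monthly rate r = 0.09/12 = 0.0075, n = 84 months
Denominator: 1 − (1 + 0.09/12)^(−84) = 0.466155
PMT = $25,000.00 × (0.09/12) / 0.466155
PMT = $402.23 per month

PMT = PV × r / (1-(1+r)^(-n)) = $402.23/month


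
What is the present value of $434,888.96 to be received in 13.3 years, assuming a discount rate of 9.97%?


Present value formula: PV = FV / (1 + r)^t
PV = $434,888.96 / (1 + 0.0997)^13.3
PV = $434,888.96 / 3.539543
PV = $122,865.85

PV = FV / (1 + r)^t = $122,865.85


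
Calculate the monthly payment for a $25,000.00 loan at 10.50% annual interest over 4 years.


Loan payment formula: PMT = PV × r / (1 − (1 + r)^(−n))
Monthly rate r = 0.105/12 = 0.00875, n = 48 months
Denominator: 1 − (1 + 0.105/12)^(−48) = 0.341752
PMT = $25,000.00 × (0.105/12) / 0.341752
PMT = $640.08 per month

PMT = PV × r / (1-(1+r)^(-n)) = $640.08/month


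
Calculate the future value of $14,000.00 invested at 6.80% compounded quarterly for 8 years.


Compound interest formula: A = P(1 + r/n)^(nt)
A = $14,000.00 × (1 + 0.068/4)^(4 × 8)
Growth factor: (1 + 0.068/4)^32 = 1.715025
A = $14,000.00 × 1.715025
A = $24,010.35

A = P(1 + r/n)^(nt) = $24,010.35


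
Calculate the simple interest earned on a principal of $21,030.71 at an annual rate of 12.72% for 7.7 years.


Simple interest formula: I = P × r × t
I = $21,030.71 × 0.1272 × 7.7
I = $20,598.32

I = P × r × t = $20,598.32


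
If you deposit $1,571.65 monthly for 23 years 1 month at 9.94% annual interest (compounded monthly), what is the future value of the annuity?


Future value of an ordinary annuity: FV = PMT × ((1 + r)^n − 1) / r
Monthly rate r = 0.0994/12 ≈ 0.00828333, n = 277
FV = $1,571.65 × ((1 + 0.0994/12)^277 − 1) / (0.0994/12)
FV = $1,571.65 × 1065.513752
FV = $1,674,614.69

FV = PMT × ((1+r)^n - 1)/r = $1,674,614.69


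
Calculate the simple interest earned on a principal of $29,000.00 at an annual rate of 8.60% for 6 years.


Simple interest formula: I = P × r × t
I = $29,000.00 × 0.086 × 6
I = $14,964.00

I = P × r × t = $14,964.00


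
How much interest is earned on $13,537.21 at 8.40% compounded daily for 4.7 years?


Compound interest earned = final amount − principal.
A = P(1 + r/n)^(nt) = $13,537.21 × (1 + 0.084/365)^(365 × 4.7) = $20,089.49
Interest = A − P = $20,089.49 − $13,537.21 = $6,552.28

Interest = A - P = $6,552.28


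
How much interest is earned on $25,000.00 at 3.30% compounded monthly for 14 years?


Compound interest earned = final amount − principal.
A = P(1 + r/n)^(nt) = $25,000.00 × (1 + 0.033/12)^(12 × 14) = $39,655.98
Interest = A − P = $39,655.98 − $25,000.00 = $14,655.98

Interest = A - P = $14,655.98


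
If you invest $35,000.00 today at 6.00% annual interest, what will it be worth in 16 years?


Future value formula: FV = PV × (1 + r)^t
FV = $35,000.00 × (1 + 0.06)^16
FV = $35,000.00 × 2.5403517
FV = $88,912.31

FV = PV × (1 + r)^t = $88,912.31


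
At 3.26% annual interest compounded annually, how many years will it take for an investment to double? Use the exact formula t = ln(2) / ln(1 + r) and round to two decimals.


Doubling condition: (1 + r)^t = 2
Take ln of both sides: t × ln(1 + r) = ln(2)
t = ln(2) / ln(1 + r)
t = 0.693147 / 0.032080
t = 21.61

t = ln(2) / ln(1 + r) = 21.61 years


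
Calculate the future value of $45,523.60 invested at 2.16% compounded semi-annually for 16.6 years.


Compound interest formula: A = P(1 + r/n)^(nt)
A = $45,523.60 × (1 + 0.0216/2)^(2 × 16.6)
Growth factor: (1 + 0.0216/2)^33.2 = 1.4285181
A = $45,523.60 × 1.4285181
A = $65,031.29

A = P(1 + r/n)^(nt) = $65,031.29


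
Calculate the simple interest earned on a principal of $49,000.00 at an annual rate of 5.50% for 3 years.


Simple interest formula: I = P × r × t
I = $49,000.00 × 0.055 × 3
I = $8,085.00

I = P × r × t = $8,085.00


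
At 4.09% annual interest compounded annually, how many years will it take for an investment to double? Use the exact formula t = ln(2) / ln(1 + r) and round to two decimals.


Doubling condition: (1 + r)^t = 2
Take ln of both sides: t × ln(1 + r) = ln(2)
t = ln(2) / ln(1 + r)
t = 0.693147 / 0.040086
t = 17.29

t = ln(2) / ln(1 + r) = 17.29 years


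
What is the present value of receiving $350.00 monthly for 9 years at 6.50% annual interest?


Present value of an ordinary annuity: PV = PMT × (1 − (1 + r)^(−n)) / r
Monthly rate r = 0.065/12 ≈ 0.00541667, n = 108
PV = $350.00 × (1 − (1 + 0.065/12)^(−108)) / (0.065/12)
PV = $350.00 × 81.602576
PV = $28,560.90

PV = PMT × (1-(1+r)^(-n))/r = $28,560.90


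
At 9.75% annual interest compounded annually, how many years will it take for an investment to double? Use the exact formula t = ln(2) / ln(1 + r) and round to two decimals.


Doubling condition: (1 + r)^t = 2
Take ln of both sides: t × ln(1 + r) = ln(2)
t = ln(2) / ln(1 + r)
t = 0.693147 / 0.093035
t = 7.45

t = ln(2) / ln(1 + r) = 7.45 years


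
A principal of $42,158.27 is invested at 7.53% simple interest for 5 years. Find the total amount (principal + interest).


Total amount formula: A = P(1 + rt) = P + P·r·t
Interest: I = P × r × t = $42,158.27 × 0.0753 × 5 = $15,872.59
A = P + I = $42,158.27 + $15,872.59 = $58,030.86

A = P + I = P(1 + rt) = $58,030.86


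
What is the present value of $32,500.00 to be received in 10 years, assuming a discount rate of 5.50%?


Present value formula: PV = FV / (1 + r)^t
PV = $32,500.00 / (1 + 0.055)^10
PV = $32,500.00 / 1.7081445
PV = $19,026.49

PV = FV / (1 + r)^t = $19,026.49


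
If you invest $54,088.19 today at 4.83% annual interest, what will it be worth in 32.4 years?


Future value formula: FV = PV × (1 + r)^t
FV = $54,088.19 × (1 + 0.0483)^32.4
FV = $54,088.19 × 4.6103403
FV = $249,364.96

FV = PV × (1 + r)^t = $249,364.96


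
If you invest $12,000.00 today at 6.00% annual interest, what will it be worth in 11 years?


Future value formula: FV = PV × (1 + r)^t
FV = $12,000.00 × (1 + 0.06)^11
FV = $12,000.00 × 1.8982986
FV = $22,779.58

FV = PV × (1 + r)^t = $22,779.58


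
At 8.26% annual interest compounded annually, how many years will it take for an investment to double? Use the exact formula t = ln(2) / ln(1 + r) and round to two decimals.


Doubling condition: (1 + r)^t = 2
Take ln of both sides: t × ln(1 + r) = ln(2)
t = ln(2) / ln(1 + r)
t = 0.693147 / 0.079366
t = 8.73

t = ln(2) / ln(1 + r) = 8.73 years


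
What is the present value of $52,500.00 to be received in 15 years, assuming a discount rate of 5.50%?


Present value formula: PV = FV / (1 + r)^t
PV = $52,500.00 / (1 + 0.055)^15
PV = $52,500.00 / 2.232476
PV = $23,516.49

PV = FV / (1 + r)^t = $23,516.49


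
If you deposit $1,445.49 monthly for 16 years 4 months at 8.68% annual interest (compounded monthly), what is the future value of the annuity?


Future value of an ordinary annuity: FV = PMT × ((1 + r)^n − 1) / r
Monthly rate r = 0.0868/12 ≈ 0.00723333, n = 196
FV = $1,445.49 × ((1 + 0.0868/12)^196 − 1) / (0.0868/12)
FV = $1,445.49 × 429.503754
FV = $620,843.38

FV = PMT × ((1+r)^n - 1)/r = $620,843.38
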